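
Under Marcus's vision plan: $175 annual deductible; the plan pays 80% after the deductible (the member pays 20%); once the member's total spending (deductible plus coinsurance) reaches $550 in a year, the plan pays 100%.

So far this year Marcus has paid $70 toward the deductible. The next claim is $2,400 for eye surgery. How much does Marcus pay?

$480

$70 of the $175 deductible is already met, leaving $105.
That leaves $2,400 − $105 = $2,295 for coinsurance.
Coinsurance: $2,295 × 20% = $459.
That puts the member's cost at $105 + $459 = $564 before any cap.
Adding $564 to the $70 already spent would give $634, which exceeds the $550 cap; the member pays just $550 − $70 = $480.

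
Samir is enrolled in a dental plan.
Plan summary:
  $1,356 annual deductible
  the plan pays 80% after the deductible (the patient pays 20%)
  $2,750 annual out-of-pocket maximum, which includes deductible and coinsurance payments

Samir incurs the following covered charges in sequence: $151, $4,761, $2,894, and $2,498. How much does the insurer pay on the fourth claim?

Claim 1 — $151: entire amount goes to the deductible. Cost to patient: $151. OOP to date $151. Plan pays $151 − $151 = $0.
Claim 2 — $4,761: $1,205 to deductible, leaving $3,556; coinsurance $3,556 × 20% = $711.20. Patient pays $1,916.20; OOP now $2,067.20. Insurer: $4,761 − $1,916.20 = $2,844.80.
Claim 3 — $2,894: 20% coinsurance on $2,894 = $578.80. Patient owes $578.80 (running OOP $2,646). Plan pays $2,894 − $578.80 = $2,315.20.
Claim 4 — $2,498: 20% coinsurance on $2,498 = $499.60. Adding that to $2,646 gives $3,145.60, past the $2,750 cap; patient pays only $2,750 − $2,646 = $104. Plan pays $2,498 − $104 = $2,394.

$2,394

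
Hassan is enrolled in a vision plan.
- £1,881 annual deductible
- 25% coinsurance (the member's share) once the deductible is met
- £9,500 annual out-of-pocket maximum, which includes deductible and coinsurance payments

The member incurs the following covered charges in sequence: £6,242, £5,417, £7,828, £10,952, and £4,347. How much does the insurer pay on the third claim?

£5,871

Bill 1, £6,242: £1,881 finishes the deductible; £4,361 goes to coinsurance; member's 25% is £1,090.25. Member pays £2,971.25; OOP now £2,971.25. Insurer: £6,242 − £2,971.25 = £3,270.75.
Bill 2, £5,417: 25% coinsurance on £5,417 = £1,354.25. Cost to member: £1,354.25. OOP to date £4,325.50. Plan pays £5,417 − £1,354.25 = £4,062.75.
Bill 3, £7,828: 25% coinsurance on £7,828 = £1,957. Cost to member: £1,957. OOP to date £6,282.50. Plan pays £7,828 − £1,957 = £5,871.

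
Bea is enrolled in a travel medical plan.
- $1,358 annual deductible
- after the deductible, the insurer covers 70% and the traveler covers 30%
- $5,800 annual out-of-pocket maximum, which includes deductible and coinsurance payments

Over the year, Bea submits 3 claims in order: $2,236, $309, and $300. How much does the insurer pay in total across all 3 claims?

Claim 1 — $2,236: $1,358 finishes the deductible; $878 goes to coinsurance; 30% of $878 = $263.40. Cost to traveler: $1,621.40. OOP to date $1,621.40. Insurer: $2,236 − $1,621.40 = $614.60.
Claim 2 — $309: deductible met; 30% of $309 = $92.70. Cost to traveler: $92.70. OOP to date $1,714.10. Plan pays $309 − $92.70 = $216.30.
Claim 3 — $300: 30% coinsurance on $300 = $90. Cost to traveler: $90. OOP to date $1,804.10. Plan pays $300 − $90 = $210.
Insurer total = bills − traveler's total = $2,845 − $1,804.10 = $1,040.90.

$1,040.90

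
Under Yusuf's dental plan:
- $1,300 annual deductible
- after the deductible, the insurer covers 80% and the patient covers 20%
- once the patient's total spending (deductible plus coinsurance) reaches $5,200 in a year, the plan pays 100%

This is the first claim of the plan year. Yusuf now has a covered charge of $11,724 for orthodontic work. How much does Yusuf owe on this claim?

The full $1,300 deductible is still open; $1,300 of this bill applies to it.
That leaves $11,724 − $1,300 = $10,424 for coinsurance.
Coinsurance: $10,424 × 20% = $2,084.80.
So the patient owes $1,300 + $2,084.80 = $3,384.80 before any cap.
Year-to-date out-of-pocket becomes $0 + $3,384.80 = $3,384.80, still under the $5,200 maximum, so no cap applies.

$3,384.80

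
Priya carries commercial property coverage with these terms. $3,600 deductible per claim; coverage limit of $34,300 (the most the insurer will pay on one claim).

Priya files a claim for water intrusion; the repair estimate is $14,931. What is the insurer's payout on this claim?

$11,331

After the deductible, $14,931 − $3,600 = $11,331 remains.
$11,331 ≤ $34,300, so the limit doesn't bind; insurer pays $11,331.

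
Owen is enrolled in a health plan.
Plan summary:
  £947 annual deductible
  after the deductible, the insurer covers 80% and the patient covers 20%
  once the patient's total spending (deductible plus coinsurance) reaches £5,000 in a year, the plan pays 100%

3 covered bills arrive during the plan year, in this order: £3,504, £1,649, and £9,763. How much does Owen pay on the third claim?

£1,952.60

Bill 1, £3,504: £947 to deductible, leaving £2,557; patient's 20% is £511.40. Cost to patient: £1,458.40. OOP to date £1,458.40.
Bill 2, £1,649: deductible already satisfied, so patient's share is 20% × £1,649 = £329.80. Patient owes £329.80 (running OOP £1,788.20).
Bill 3, £9,763: deductible already satisfied, so patient's share is 20% × £9,763 = £1,952.60. Patient pays £1,952.60; OOP now £3,740.80.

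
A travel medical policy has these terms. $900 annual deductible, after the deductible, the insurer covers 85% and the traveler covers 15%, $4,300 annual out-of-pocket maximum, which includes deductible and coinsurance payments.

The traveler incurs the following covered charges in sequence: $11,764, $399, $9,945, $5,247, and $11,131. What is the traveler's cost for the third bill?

$1,491.75

Bill 1, $11,764: $900 finishes the deductible; $10,864 goes to coinsurance; 15% of $10,864 = $1,629.60. Traveler pays $2,529.60; OOP now $2,529.60.
Bill 2, $399: deductible met; 15% of $399 = $59.85. Traveler owes $59.85 (running OOP $2,589.45).
Bill 3, $9,945: deductible met; 15% of $9,945 = $1,491.75. Traveler pays $1,491.75; OOP now $4,081.20.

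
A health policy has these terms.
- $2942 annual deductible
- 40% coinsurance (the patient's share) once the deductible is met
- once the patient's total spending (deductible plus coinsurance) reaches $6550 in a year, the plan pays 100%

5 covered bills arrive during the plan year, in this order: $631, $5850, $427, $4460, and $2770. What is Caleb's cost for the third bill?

$170.80

Claim 1 — $631: fully absorbed by the deductible. Patient pays $631; OOP now $631.
Claim 2 — $5850: $2311 to deductible, leaving $3539; 40% of $3539 = $1415.60. Patient pays $3726.60; OOP now $4357.60.
Claim 3 — $427: deductible already satisfied, so patient's share is 40% × $427 = $170.80. Cost to patient: $170.80. OOP to date $4528.40.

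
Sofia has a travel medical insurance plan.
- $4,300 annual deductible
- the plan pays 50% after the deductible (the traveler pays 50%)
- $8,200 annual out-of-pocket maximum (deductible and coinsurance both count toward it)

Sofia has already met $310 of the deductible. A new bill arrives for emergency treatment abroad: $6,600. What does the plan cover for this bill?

Remaining deductible: $4,300 − $310 = $3,990.
That leaves $6,600 − $3,990 = $2,610 for coinsurance.
50% of $2,610 = $1,305 falls to the traveler.
That puts the traveler's cost at $3,990 + $1,305 = $5,295 before any cap.
Total out-of-pocket so far would be $310 + $5,295 = $5,605, below the $8,200 cap — no reduction.
Insurer pays the balance: $6,600 − $5,295 = $1,305.

$1,305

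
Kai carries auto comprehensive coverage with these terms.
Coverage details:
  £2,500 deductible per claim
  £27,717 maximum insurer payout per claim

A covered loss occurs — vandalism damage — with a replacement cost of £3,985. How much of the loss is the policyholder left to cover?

Subtract the deductible: £3,985 − £2,500 = £1,485.
That's under the £27,717 cap, so the insurer reimburses the full £1,485.
Policyholder's share is the uncovered remainder: £3,985 − £1,485 = £2,500.

£2,500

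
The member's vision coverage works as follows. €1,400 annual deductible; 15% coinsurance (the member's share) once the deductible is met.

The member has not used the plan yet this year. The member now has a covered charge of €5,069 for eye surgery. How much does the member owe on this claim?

The full €1,400 deductible is still open; €1,400 of this bill applies to it.
The remaining €3,669 (= €5,069 − €1,400) moves to coinsurance.
Coinsurance: €3,669 × 15% = €550.35.
That puts the member's cost at €1,400 + €550.35 = €1,950.35.

€1,950.35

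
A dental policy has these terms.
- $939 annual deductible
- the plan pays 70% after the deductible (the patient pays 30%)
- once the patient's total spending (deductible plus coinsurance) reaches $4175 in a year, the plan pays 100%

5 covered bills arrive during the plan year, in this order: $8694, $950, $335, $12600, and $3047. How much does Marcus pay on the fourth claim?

Claim 1 — $8694: $939 finishes the deductible; $7755 goes to coinsurance; 30% of $7755 = $2326.50. Cost to patient: $3265.50. OOP to date $3265.50.
Claim 2 — $950: deductible met; 30% of $950 = $285. Patient owes $285 (running OOP $3550.50).
Claim 3 — $335: 30% coinsurance on $335 = $100.50. Patient pays $100.50; OOP now $3651.
Claim 4 — $12600: 30% coinsurance on $12600 = $3780. OOP would hit $7431 > $4175, so the cap limits the patient to $4175 − $3651 = $524.

$524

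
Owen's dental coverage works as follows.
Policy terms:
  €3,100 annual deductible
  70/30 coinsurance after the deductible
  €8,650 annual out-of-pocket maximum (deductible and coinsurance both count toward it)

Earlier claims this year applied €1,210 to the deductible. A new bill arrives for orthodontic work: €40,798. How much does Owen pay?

Deductible still to meet: €3,100 − €1,210 = €1,890.
After the €1,890 deductible portion, €40,798 − €1,890 = €38,908 is subject to coinsurance.
Patient's 30% share of €38,908 is €11,672.40.
Patient responsibility before any cap: €1,890 + €11,672.40 = €13,562.40.
Year-to-date out-of-pocket would reach €1,210 + €13,562.40 = €14,772.40, above the €8,650 maximum, so the patient pays only €8,650 − €1,210 = €7,440.

€7,440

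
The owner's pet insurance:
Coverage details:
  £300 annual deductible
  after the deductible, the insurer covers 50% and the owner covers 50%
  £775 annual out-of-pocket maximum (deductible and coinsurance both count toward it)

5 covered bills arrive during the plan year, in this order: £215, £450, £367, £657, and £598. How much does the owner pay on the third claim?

Claim 1 — £215: all of it applies to the deductible. Cost to owner: £215. OOP to date £215.
Claim 2 — £450: £85 to deductible, leaving £365; owner's 50% is £182.50. Owner owes £267.50 (running OOP £482.50).
Claim 3 — £367: deductible met; 50% of £367 = £183.50. Owner owes £183.50 (running OOP £666).

£183.50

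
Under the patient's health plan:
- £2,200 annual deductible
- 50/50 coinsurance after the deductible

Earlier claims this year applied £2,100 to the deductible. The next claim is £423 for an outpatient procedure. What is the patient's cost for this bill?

Deductible still to meet: £2,200 − £2,100 = £100.
After the £100 deductible portion, £423 − £100 = £323 is subject to coinsurance.
Coinsurance: £323 × 50% = £161.50.
Patient responsibility: £100 + £161.50 = £261.50.

£261.50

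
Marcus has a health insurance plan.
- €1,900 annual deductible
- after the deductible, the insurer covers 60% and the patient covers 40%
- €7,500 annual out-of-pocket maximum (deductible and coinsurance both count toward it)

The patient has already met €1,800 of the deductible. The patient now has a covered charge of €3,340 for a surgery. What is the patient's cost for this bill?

€1,396

Deductible still to meet: €1,900 − €1,800 = €100.
The remaining €3,240 (= €3,340 − €100) moves to coinsurance.
Coinsurance: €3,240 × 40% = €1,296.
Patient responsibility before any cap: €100 + €1,296 = €1,396.
Year-to-date out-of-pocket becomes €1,800 + €1,396 = €3,196, still under the €7,500 maximum, so no cap applies.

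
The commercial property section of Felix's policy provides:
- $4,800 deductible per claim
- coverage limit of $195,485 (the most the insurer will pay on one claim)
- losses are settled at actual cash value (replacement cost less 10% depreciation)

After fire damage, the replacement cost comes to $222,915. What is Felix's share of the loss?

Actual cash value after 10% depreciation: $222,915 × 90% = $200,623.50.
Subtract the deductible: $200,623.50 − $4,800 = $195,823.50.
$195,823.50 exceeds the $195,485 limit, so the insurer pays the limit: $195,485.
Out of pocket: $222,915 − $195,485 = $27,430.

$27,430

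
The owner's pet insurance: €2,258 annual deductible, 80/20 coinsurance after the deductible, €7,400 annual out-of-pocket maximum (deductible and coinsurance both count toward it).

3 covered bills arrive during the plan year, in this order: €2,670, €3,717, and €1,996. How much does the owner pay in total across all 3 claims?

€3,483

#1 (€2,670): €2,258 to deductible, leaving €412; 20% of €412 = €82.40. Owner owes €2,340.40 (running OOP €2,340.40).
#2 (€3,717): deductible already satisfied, so owner's share is 20% × €3,717 = €743.40. Owner owes €743.40 (running OOP €3,083.80).
#3 (€1,996): 20% coinsurance on €1,996 = €399.20. Owner pays €399.20; OOP now €3,483.
Summing the owner's payments: €2,340.40 + €743.40 + €399.20 = €3,483.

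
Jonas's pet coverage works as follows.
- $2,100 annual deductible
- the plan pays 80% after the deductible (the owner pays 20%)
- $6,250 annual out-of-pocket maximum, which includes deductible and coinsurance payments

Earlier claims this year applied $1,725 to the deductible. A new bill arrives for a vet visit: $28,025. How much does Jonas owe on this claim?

$4,525

Remaining deductible: $2,100 − $1,725 = $375.
After the $375 deductible portion, $28,025 − $375 = $27,650 is subject to coinsurance.
Owner's 20% share of $27,650 is $5,530.
That puts the owner's cost at $375 + $5,530 = $5,905 before any cap.
Year-to-date out-of-pocket would reach $1,725 + $5,905 = $7,630, above the $6,250 maximum, so the owner pays only $6,250 − $1,725 = $4,525.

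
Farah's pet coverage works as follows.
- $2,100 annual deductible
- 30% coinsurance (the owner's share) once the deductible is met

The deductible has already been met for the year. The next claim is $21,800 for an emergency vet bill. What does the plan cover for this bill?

$15,260

The deductible is already satisfied, so the full bill goes to coinsurance.
Owner's 30% share of $21,800 is $6,540.
The insurer covers the remainder: $21,800 − $6,540 = $15,260.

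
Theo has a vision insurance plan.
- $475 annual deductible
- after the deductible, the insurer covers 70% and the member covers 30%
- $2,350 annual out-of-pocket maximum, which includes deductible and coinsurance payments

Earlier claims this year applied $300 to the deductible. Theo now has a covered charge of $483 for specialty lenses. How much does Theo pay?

$267.40

Deductible still to meet: $475 − $300 = $175.
After the $175 deductible portion, $483 − $175 = $308 is subject to coinsurance.
Member's 30% share of $308 is $92.40.
So the member owes $175 + $92.40 = $267.40 before any cap.
Cumulative spending $300 + $267.40 = $567.40 stays under the $2,350 maximum.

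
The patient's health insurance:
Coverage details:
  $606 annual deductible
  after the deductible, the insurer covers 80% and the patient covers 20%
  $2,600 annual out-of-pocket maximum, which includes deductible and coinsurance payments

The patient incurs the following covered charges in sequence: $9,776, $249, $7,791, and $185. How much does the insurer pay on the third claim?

$7,680.80

Bill 1, $9,776: $606 finishes the deductible; $9,170 goes to coinsurance; coinsurance $9,170 × 20% = $1,834. Patient owes $2,440 (running OOP $2,440). Plan pays $9,776 − $2,440 = $7,336.
Bill 2, $249: 20% coinsurance on $249 = $49.80. Patient owes $49.80 (running OOP $2,489.80). Plan pays $249 − $49.80 = $199.20.
Bill 3, $7,791: deductible already satisfied, so patient's share is 20% × $7,791 = $1,558.20. Adding that to $2,489.80 gives $4,048, past the $2,600 cap; patient pays only $2,600 − $2,489.80 = $110.20. Insurer: $7,791 − $110.20 = $7,680.80.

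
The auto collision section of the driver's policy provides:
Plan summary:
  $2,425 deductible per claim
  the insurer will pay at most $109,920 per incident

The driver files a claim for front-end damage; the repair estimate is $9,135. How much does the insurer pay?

$6,710

Less the $2,425 deductible: $9,135 − $2,425 = $6,710.
$6,710 ≤ $109,920, so the limit doesn't bind; insurer pays $6,710.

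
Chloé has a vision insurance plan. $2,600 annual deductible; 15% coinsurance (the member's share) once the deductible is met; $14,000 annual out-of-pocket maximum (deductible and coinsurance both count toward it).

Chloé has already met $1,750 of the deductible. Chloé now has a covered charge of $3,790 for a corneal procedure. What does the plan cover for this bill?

$2,499

$1,750 of the $2,600 deductible is already met, leaving $850.
After the $850 deductible portion, $3,790 − $850 = $2,940 is subject to coinsurance.
Member's 15% share of $2,940 is $441.
So the member owes $850 + $441 = $1,291 before any cap.
Cumulative spending $1,750 + $1,291 = $3,041 stays under the $14,000 maximum.
The insurer covers the remainder: $3,790 − $1,291 = $2,499.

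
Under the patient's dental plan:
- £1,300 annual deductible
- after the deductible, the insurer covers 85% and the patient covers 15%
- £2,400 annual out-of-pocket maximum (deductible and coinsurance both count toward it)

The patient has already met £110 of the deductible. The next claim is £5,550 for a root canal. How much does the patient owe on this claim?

£1,844

Remaining deductible: £1,300 − £110 = £1,190.
The remaining £4,360 (= £5,550 − £1,190) moves to coinsurance.
Coinsurance: £4,360 × 15% = £654.
That puts the patient's cost at £1,190 + £654 = £1,844 before any cap.
Total out-of-pocket so far would be £110 + £1,844 = £1,954, below the £2,400 cap — no reduction.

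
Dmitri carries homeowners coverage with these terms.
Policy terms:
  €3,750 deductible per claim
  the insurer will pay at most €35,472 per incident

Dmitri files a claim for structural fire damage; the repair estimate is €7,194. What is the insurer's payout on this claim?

Less the €3,750 deductible: €7,194 − €3,750 = €3,444.
€3,444 ≤ €35,472, so the limit doesn't bind; insurer pays €3,444.

€3,444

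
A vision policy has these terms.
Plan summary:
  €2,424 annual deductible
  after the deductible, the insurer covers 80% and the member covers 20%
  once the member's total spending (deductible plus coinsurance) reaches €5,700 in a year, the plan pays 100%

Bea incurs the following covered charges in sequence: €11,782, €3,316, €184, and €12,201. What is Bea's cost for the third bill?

€36.80

Claim 1 (€11,782): deductible takes €2,424, €9,358 remains; 20% of €9,358 = €1,871.60. Member owes €4,295.60 (running OOP €4,295.60).
Claim 2 (€3,316): deductible met; 20% of €3,316 = €663.20. Member pays €663.20; OOP now €4,958.80.
Claim 3 (€184): 20% coinsurance on €184 = €36.80. Member pays €36.80; OOP now €4,995.60.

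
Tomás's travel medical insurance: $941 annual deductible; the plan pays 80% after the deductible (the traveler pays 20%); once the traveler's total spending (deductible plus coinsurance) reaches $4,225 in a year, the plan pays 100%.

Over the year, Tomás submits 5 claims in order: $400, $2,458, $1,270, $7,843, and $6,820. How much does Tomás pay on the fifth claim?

$1,078

#1 ($400): fully absorbed by the deductible. Cost to traveler: $400. OOP to date $400.
#2 ($2,458): $541 to deductible, leaving $1,917; 20% of $1,917 = $383.40. Traveler owes $924.40 (running OOP $1,324.40).
#3 ($1,270): deductible already satisfied, so traveler's share is 20% × $1,270 = $254. Traveler owes $254 (running OOP $1,578.40).
#4 ($7,843): 20% coinsurance on $7,843 = $1,568.60. Traveler pays $1,568.60; OOP now $3,147.
#5 ($6,820): 20% coinsurance on $6,820 = $1,364. OOP would hit $4,511 > $4,225, so the cap limits the traveler to $4,225 − $3,147 = $1,078.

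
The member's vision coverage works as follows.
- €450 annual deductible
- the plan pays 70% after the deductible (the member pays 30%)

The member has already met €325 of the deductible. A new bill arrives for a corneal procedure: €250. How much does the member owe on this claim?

Remaining deductible: €450 − €325 = €125.
After the €125 deductible portion, €250 − €125 = €125 is subject to coinsurance.
Coinsurance: €125 × 30% = €37.50.
Member responsibility: €125 + €37.50 = €162.50.

€162.50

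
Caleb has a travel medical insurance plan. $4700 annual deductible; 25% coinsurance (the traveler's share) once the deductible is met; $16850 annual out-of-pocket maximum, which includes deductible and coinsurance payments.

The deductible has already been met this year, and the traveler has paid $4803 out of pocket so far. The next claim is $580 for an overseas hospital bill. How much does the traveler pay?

$145

With the deductible met, the entire $580 is subject to coinsurance.
25% of $580 = $145 falls to the traveler.
Total out-of-pocket so far would be $4803 + $145 = $4948, below the $16850 cap — no reduction.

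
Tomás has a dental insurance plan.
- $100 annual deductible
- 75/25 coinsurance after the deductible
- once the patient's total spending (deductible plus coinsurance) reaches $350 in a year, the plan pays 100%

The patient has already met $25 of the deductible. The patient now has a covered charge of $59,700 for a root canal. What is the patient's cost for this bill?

Remaining deductible: $100 − $25 = $75.
The remaining $59,625 (= $59,700 − $75) moves to coinsurance.
25% of $59,625 = $14,906.25 falls to the patient.
So the patient owes $75 + $14,906.25 = $14,981.25 before any cap.
That would bring total out-of-pocket to $15,006.25, past the $350 cap. The patient is capped at $350 − $25 = $325 on this claim.

$325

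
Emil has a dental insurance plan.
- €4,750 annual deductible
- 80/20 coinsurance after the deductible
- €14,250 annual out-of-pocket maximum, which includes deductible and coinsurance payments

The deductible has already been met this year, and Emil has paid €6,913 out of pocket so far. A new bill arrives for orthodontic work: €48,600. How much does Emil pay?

The deductible is already satisfied, so the full bill goes to coinsurance.
Patient's 20% share of €48,600 is €9,720.
Year-to-date out-of-pocket would reach €6,913 + €9,720 = €16,633, above the €14,250 maximum, so the patient pays only €14,250 − €6,913 = €7,337.

€7,337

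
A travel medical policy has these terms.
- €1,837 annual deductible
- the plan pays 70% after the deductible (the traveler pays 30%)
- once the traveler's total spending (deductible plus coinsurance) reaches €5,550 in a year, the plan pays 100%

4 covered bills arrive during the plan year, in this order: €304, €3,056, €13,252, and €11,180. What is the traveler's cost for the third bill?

Bill 1, €304: fully absorbed by the deductible. Traveler owes €304 (running OOP €304).
Bill 2, €3,056: €1,533 to deductible, leaving €1,523; traveler's 30% is €456.90. Traveler pays €1,989.90; OOP now €2,293.90.
Bill 3, €13,252: deductible met; 30% of €13,252 = €3,975.60. Adding that to €2,293.90 gives €6,269.50, past the €5,550 cap; traveler pays only €5,550 − €2,293.90 = €3,256.10.

€3,256.10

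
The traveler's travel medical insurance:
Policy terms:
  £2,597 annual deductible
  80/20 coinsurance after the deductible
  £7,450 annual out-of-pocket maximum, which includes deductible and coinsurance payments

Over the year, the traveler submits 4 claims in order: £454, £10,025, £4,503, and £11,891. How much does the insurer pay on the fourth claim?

£9,515

#1 (£454): entire amount goes to the deductible. Traveler pays £454; OOP now £454. Plan pays £454 − £454 = £0.
#2 (£10,025): £2,143 finishes the deductible; £7,882 goes to coinsurance; 20% of £7,882 = £1,576.40. Traveler owes £3,719.40 (running OOP £4,173.40). Plan pays £10,025 − £3,719.40 = £6,305.60.
#3 (£4,503): deductible already satisfied, so traveler's share is 20% × £4,503 = £900.60. Cost to traveler: £900.60. OOP to date £5,074. Insurer: £4,503 − £900.60 = £3,602.40.
#4 (£11,891): deductible already satisfied, so traveler's share is 20% × £11,891 = £2,378.20. Adding that to £5,074 gives £7,452.20, past the £7,450 cap; traveler pays only £7,450 − £5,074 = £2,376. Plan pays £11,891 − £2,376 = £9,515.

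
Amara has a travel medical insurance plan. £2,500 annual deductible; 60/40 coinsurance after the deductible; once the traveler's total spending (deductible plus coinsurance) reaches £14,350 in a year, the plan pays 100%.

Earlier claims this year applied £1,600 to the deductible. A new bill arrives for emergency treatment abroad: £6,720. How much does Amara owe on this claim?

£3,228

£1,600 of the £2,500 deductible is already met, leaving £900.
The remaining £5,820 (= £6,720 − £900) moves to coinsurance.
40% of £5,820 = £2,328 falls to the traveler.
Traveler responsibility before any cap: £900 + £2,328 = £3,228.
Year-to-date out-of-pocket becomes £1,600 + £3,228 = £4,828, still under the £14,350 maximum, so no cap applies.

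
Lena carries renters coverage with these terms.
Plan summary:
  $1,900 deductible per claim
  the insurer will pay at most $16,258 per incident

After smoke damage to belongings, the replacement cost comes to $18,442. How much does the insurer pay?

After the deductible, $18,442 − $1,900 = $16,542 remains.
The $16,258 per-incident cap binds; insurer pays $16,258.

$16,258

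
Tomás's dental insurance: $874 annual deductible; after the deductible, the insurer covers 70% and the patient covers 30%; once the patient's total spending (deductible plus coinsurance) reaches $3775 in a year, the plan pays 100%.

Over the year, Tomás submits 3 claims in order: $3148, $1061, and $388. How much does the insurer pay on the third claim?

#1 ($3148): deductible takes $874, $2274 remains; 30% of $2274 = $682.20. Cost to patient: $1556.20. OOP to date $1556.20. Insurer: $3148 − $1556.20 = $1591.80.
#2 ($1061): deductible met; 30% of $1061 = $318.30. Patient pays $318.30; OOP now $1874.50. Plan pays $1061 − $318.30 = $742.70.
#3 ($388): 30% coinsurance on $388 = $116.40. Patient pays $116.40; OOP now $1990.90. Plan pays $388 − $116.40 = $271.60.

$271.60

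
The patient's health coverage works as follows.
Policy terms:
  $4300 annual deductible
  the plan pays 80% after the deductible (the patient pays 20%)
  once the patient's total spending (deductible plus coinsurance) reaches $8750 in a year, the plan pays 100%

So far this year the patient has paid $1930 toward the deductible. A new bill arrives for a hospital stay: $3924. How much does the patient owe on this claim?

Deductible still to meet: $4300 − $1930 = $2370.
That leaves $3924 − $2370 = $1554 for coinsurance.
Patient's 20% share of $1554 is $310.80.
So the patient owes $2370 + $310.80 = $2680.80 before any cap.
Total out-of-pocket so far would be $1930 + $2680.80 = $4610.80, below the $8750 cap — no reduction.

$2680.80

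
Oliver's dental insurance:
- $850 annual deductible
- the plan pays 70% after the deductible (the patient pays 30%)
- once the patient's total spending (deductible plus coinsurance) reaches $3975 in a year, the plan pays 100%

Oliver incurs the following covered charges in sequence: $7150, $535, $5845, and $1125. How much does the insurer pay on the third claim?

$4770.50

Claim 1 ($7150): $850 finishes the deductible; $6300 goes to coinsurance; coinsurance $6300 × 30% = $1890. Patient owes $2740 (running OOP $2740). Insurer: $7150 − $2740 = $4410.
Claim 2 ($535): deductible already satisfied, so patient's share is 30% × $535 = $160.50. Patient pays $160.50; OOP now $2900.50. Plan pays $535 − $160.50 = $374.50.
Claim 3 ($5845): deductible already satisfied, so patient's share is 30% × $5845 = $1753.50. OOP would hit $4654 > $3975, so the cap limits the patient to $3975 − $2900.50 = $1074.50. Plan pays $5845 − $1074.50 = $4770.50.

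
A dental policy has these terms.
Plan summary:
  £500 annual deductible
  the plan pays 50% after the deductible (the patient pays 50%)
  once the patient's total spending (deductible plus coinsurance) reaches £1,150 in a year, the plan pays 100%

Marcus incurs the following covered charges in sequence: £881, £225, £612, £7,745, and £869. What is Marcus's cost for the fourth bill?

£41

#1 (£881): £500 finishes the deductible; £381 goes to coinsurance; coinsurance £381 × 50% = £190.50. Cost to patient: £690.50. OOP to date £690.50.
#2 (£225): 50% coinsurance on £225 = £112.50. Cost to patient: £112.50. OOP to date £803.
#3 (£612): deductible met; 50% of £612 = £306. Patient pays £306; OOP now £1,109.
#4 (£7,745): 50% coinsurance on £7,745 = £3,872.50. That would push OOP to £4,981.50, over the £1,150 cap, so patient pays £1,150 − £1,109 = £41.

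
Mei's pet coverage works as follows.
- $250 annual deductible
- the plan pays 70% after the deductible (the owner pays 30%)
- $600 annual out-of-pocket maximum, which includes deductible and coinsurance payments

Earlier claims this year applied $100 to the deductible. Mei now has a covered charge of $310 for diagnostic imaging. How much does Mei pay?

$198

Remaining deductible: $250 − $100 = $150.
That leaves $310 − $150 = $160 for coinsurance.
30% of $160 = $48 falls to the owner.
So the owner owes $150 + $48 = $198 before any cap.
Year-to-date out-of-pocket becomes $100 + $198 = $298, still under the $600 maximum, so no cap applies.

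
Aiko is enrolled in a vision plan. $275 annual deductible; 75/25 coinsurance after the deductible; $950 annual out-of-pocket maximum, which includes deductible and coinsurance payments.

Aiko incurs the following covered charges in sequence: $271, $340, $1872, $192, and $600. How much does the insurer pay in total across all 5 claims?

$2325

Claim 1 ($271): fully absorbed by the deductible. Member owes $271 (running OOP $271). Insurer: $271 − $271 = $0.
Claim 2 ($340): $4 finishes the deductible; $336 goes to coinsurance; coinsurance $336 × 25% = $84. Member pays $88; OOP now $359. Insurer: $340 − $88 = $252.
Claim 3 ($1872): deductible already satisfied, so member's share is 25% × $1872 = $468. Member owes $468 (running OOP $827). Plan pays $1872 − $468 = $1404.
Claim 4 ($192): deductible already satisfied, so member's share is 25% × $192 = $48. Member pays $48; OOP now $875. Insurer: $192 − $48 = $144.
Claim 5 ($600): deductible met; 25% of $600 = $150. That would push OOP to $1025, over the $950 cap, so member pays $950 − $875 = $75. Insurer: $600 − $75 = $525.
Insurer total = bills − member's total = $3275 − $950 = $2325.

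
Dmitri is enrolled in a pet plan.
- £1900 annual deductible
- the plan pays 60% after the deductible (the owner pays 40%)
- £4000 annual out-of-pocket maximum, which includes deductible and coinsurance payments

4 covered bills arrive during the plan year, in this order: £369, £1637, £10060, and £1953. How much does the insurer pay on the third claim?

£8002.40

Bill 1, £369: fully absorbed by the deductible. Cost to owner: £369. OOP to date £369. Plan pays £369 − £369 = £0.
Bill 2, £1637: £1531 finishes the deductible; £106 goes to coinsurance; 40% of £106 = £42.40. Owner pays £1573.40; OOP now £1942.40. Plan pays £1637 − £1573.40 = £63.60.
Bill 3, £10060: deductible already satisfied, so owner's share is 40% × £10060 = £4024. OOP would hit £5966.40 > £4000, so the cap limits the owner to £4000 − £1942.40 = £2057.60. Plan pays £10060 − £2057.60 = £8002.40.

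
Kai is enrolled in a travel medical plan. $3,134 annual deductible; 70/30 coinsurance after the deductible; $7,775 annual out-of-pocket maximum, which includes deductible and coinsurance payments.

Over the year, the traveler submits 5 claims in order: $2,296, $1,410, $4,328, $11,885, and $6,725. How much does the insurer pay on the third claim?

Claim 1 — $2,296: fully absorbed by the deductible. Cost to traveler: $2,296. OOP to date $2,296. Plan pays $2,296 − $2,296 = $0.
Claim 2 — $1,410: $838 finishes the deductible; $572 goes to coinsurance; traveler's 30% is $171.60. Traveler owes $1,009.60 (running OOP $3,305.60). Plan pays $1,410 − $1,009.60 = $400.40.
Claim 3 — $4,328: 30% coinsurance on $4,328 = $1,298.40. Traveler owes $1,298.40 (running OOP $4,604). Plan pays $4,328 − $1,298.40 = $3,029.60.

$3,029.60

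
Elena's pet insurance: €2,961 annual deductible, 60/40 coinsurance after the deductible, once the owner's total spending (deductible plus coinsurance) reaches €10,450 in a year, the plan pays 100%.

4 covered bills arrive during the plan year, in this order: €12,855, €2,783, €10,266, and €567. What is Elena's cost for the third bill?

Claim 1 (€12,855): €2,961 finishes the deductible; €9,894 goes to coinsurance; 40% of €9,894 = €3,957.60. Owner owes €6,918.60 (running OOP €6,918.60).
Claim 2 (€2,783): deductible met; 40% of €2,783 = €1,113.20. Cost to owner: €1,113.20. OOP to date €8,031.80.
Claim 3 (€10,266): deductible met; 40% of €10,266 = €4,106.40. OOP would hit €12,138.20 > €10,450, so the cap limits the owner to €10,450 − €8,031.80 = €2,418.20.

€2,418.20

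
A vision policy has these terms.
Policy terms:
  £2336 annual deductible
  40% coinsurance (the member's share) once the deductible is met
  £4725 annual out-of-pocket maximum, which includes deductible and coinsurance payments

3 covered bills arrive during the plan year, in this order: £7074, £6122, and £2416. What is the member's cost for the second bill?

£493.80

Claim 1 (£7074): deductible takes £2336, £4738 remains; coinsurance £4738 × 40% = £1895.20. Member owes £4231.20 (running OOP £4231.20).
Claim 2 (£6122): deductible already satisfied, so member's share is 40% × £6122 = £2448.80. OOP would hit £6680 > £4725, so the cap limits the member to £4725 − £4231.20 = £493.80.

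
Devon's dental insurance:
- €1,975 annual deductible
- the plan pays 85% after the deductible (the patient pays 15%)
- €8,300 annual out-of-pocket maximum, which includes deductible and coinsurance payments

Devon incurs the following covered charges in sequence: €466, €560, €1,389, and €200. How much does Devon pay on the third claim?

€1,015

Bill 1, €466: all of it applies to the deductible. Patient pays €466; OOP now €466.
Bill 2, €560: all of it applies to the deductible. Patient owes €560 (running OOP €1,026).
Bill 3, €1,389: €949 to deductible, leaving €440; coinsurance €440 × 15% = €66. Patient pays €1,015; OOP now €2,041.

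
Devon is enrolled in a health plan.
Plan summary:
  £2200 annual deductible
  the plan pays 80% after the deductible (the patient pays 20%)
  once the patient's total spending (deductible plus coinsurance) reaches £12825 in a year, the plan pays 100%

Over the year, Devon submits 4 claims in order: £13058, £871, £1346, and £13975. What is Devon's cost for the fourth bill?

£2795

Claim 1 — £13058: deductible takes £2200, £10858 remains; patient's 20% is £2171.60. Patient pays £4371.60; OOP now £4371.60.
Claim 2 — £871: deductible met; 20% of £871 = £174.20. Patient owes £174.20 (running OOP £4545.80).
Claim 3 — £1346: deductible met; 20% of £1346 = £269.20. Patient owes £269.20 (running OOP £4815).
Claim 4 — £13975: deductible met; 20% of £13975 = £2795. Cost to patient: £2795. OOP to date £7610.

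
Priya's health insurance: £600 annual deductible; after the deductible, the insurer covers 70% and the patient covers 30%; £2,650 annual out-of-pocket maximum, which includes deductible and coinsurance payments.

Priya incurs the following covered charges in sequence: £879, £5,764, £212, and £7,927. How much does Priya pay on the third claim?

#1 (£879): deductible takes £600, £279 remains; coinsurance £279 × 30% = £83.70. Patient pays £683.70; OOP now £683.70.
#2 (£5,764): 30% coinsurance on £5,764 = £1,729.20. Patient pays £1,729.20; OOP now £2,412.90.
#3 (£212): deductible met; 30% of £212 = £63.60. Patient owes £63.60 (running OOP £2,476.50).

£63.60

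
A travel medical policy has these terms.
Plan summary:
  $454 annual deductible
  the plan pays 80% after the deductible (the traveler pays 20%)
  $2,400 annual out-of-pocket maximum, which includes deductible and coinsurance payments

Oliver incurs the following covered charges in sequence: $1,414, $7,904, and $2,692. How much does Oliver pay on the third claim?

Bill 1, $1,414: $454 to deductible, leaving $960; 20% of $960 = $192. Traveler pays $646; OOP now $646.
Bill 2, $7,904: deductible met; 20% of $7,904 = $1,580.80. Traveler owes $1,580.80 (running OOP $2,226.80).
Bill 3, $2,692: 20% coinsurance on $2,692 = $538.40. OOP would hit $2,765.20 > $2,400, so the cap limits the traveler to $2,400 − $2,226.80 = $173.20.

$173.20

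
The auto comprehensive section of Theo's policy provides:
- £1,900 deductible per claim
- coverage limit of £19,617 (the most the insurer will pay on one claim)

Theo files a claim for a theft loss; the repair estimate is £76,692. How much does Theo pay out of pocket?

£57,075

After the deductible, £76,692 − £1,900 = £74,792 remains.
Since £74,792 > £19,617, the payout is capped at £19,617.
The policyholder bears the rest of the original loss: £76,692 − £19,617 = £57,075.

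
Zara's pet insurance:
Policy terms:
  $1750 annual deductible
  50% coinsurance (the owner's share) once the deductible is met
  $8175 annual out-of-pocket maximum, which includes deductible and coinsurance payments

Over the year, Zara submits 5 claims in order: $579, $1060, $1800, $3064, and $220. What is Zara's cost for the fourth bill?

Bill 1, $579: fully absorbed by the deductible. Owner pays $579; OOP now $579.
Bill 2, $1060: all of it applies to the deductible. Cost to owner: $1060. OOP to date $1639.
Bill 3, $1800: $111 to deductible, leaving $1689; coinsurance $1689 × 50% = $844.50. Owner pays $955.50; OOP now $2594.50.
Bill 4, $3064: 50% coinsurance on $3064 = $1532. Owner owes $1532 (running OOP $4126.50).

$1532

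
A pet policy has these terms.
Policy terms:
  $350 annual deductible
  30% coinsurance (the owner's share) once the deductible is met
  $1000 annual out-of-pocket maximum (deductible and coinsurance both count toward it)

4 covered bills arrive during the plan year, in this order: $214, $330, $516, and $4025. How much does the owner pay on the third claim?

$154.80

#1 ($214): entire amount goes to the deductible. Cost to owner: $214. OOP to date $214.
#2 ($330): deductible takes $136, $194 remains; owner's 30% is $58.20. Owner pays $194.20; OOP now $408.20.
#3 ($516): deductible met; 30% of $516 = $154.80. Cost to owner: $154.80. OOP to date $563.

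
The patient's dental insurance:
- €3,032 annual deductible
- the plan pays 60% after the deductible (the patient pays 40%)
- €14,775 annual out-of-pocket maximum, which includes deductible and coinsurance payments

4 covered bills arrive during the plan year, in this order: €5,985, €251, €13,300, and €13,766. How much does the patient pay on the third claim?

Bill 1, €5,985: €3,032 finishes the deductible; €2,953 goes to coinsurance; patient's 40% is €1,181.20. Cost to patient: €4,213.20. OOP to date €4,213.20.
Bill 2, €251: 40% coinsurance on €251 = €100.40. Patient pays €100.40; OOP now €4,313.60.
Bill 3, €13,300: 40% coinsurance on €13,300 = €5,320. Patient owes €5,320 (running OOP €9,633.60).

€5,320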